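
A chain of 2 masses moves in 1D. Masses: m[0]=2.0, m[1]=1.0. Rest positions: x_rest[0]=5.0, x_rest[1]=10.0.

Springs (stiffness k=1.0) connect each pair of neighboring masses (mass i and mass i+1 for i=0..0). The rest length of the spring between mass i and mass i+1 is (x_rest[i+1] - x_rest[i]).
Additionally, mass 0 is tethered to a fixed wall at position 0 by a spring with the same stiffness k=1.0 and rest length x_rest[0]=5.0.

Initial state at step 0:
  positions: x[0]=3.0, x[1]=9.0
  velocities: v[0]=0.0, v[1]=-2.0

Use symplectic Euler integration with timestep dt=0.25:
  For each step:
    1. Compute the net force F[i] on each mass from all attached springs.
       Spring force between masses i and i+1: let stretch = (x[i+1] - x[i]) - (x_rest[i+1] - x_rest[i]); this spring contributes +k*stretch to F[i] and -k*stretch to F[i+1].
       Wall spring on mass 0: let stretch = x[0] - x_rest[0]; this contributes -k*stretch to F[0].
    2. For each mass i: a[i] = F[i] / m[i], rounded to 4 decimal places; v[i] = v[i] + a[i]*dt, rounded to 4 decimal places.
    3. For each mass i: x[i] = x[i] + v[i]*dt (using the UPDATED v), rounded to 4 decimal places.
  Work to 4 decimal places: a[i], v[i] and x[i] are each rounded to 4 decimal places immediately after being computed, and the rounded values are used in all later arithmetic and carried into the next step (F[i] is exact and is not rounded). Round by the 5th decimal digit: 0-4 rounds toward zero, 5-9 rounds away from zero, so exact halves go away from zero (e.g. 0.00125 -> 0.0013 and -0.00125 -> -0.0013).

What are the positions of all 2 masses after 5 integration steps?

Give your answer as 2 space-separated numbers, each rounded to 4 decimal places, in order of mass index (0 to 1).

Step 0: x=[3.0000 9.0000] v=[0.0000 -2.0000]
Step 1: x=[3.0938 8.4375] v=[0.3750 -2.2500]
Step 2: x=[3.2579 7.8535] v=[0.6563 -2.3359]
Step 3: x=[3.4638 7.2948] v=[0.8235 -2.2348]
Step 4: x=[3.6812 6.8092] v=[0.8694 -1.9426]
Step 5: x=[3.8813 6.4406] v=[0.8003 -1.4746]

Answer: 3.8813 6.4406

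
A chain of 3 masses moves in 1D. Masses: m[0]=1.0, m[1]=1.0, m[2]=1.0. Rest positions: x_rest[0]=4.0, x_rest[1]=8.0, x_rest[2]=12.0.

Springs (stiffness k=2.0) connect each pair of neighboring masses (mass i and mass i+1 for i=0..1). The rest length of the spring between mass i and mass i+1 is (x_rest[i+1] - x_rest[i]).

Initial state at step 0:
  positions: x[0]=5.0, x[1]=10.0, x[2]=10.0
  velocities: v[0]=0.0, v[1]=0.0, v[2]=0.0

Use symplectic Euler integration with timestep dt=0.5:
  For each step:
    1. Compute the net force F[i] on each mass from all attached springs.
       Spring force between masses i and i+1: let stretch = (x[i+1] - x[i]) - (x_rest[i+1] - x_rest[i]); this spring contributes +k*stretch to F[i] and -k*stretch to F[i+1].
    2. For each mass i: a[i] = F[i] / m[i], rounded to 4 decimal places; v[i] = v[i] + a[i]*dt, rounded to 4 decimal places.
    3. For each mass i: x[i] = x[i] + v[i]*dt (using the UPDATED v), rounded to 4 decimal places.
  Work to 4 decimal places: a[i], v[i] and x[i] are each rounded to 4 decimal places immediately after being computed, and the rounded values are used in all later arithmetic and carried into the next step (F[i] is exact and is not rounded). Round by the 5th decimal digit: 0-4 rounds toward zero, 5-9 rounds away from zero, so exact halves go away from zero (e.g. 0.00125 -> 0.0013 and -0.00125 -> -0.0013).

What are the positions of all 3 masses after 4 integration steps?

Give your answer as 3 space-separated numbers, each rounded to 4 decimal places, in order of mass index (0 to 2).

Step 0: x=[5.0000 10.0000 10.0000] v=[0.0000 0.0000 0.0000]
Step 1: x=[5.5000 7.5000 12.0000] v=[1.0000 -5.0000 4.0000]
Step 2: x=[5.0000 6.2500 13.7500] v=[-1.0000 -2.5000 3.5000]
Step 3: x=[3.1250 8.1250 13.7500] v=[-3.7500 3.7500 0.0000]
Step 4: x=[1.7500 10.3125 12.9375] v=[-2.7500 4.3750 -1.6250]

Answer: 1.7500 10.3125 12.9375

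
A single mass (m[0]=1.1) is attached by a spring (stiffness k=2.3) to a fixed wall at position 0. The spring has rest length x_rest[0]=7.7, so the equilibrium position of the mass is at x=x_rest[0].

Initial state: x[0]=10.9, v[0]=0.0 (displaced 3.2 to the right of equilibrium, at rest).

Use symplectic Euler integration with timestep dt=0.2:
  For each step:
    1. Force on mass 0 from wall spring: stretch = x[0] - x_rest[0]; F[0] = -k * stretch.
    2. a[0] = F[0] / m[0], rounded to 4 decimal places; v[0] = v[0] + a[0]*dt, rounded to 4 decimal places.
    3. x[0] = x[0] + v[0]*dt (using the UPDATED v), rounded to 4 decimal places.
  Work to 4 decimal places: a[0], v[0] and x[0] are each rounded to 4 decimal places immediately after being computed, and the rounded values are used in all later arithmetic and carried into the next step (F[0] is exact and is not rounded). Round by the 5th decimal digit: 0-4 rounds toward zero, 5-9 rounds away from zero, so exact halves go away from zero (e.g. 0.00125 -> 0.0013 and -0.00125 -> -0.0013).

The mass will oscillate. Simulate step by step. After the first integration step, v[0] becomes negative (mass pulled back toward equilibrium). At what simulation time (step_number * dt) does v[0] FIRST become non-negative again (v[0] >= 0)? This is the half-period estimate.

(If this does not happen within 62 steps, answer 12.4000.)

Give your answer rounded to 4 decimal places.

Answer: 2.2000

Derivation:
Step 0: x=[10.9000] v=[0.0000]
Step 1: x=[10.6324] v=[-1.3382]
Step 2: x=[10.1195] v=[-2.5645]
Step 3: x=[9.4042] v=[-3.5763]
Step 4: x=[8.5464] v=[-4.2890]
Step 5: x=[7.6178] v=[-4.6429]
Step 6: x=[6.6961] v=[-4.6085]
Step 7: x=[5.8584] v=[-4.1887]
Step 8: x=[5.1747] v=[-3.4186]
Step 9: x=[4.7022] v=[-2.3626]
Step 10: x=[4.4804] v=[-1.1090]
Step 11: x=[4.5279] v=[0.2374]
First v>=0 after going negative at step 11, time=2.2000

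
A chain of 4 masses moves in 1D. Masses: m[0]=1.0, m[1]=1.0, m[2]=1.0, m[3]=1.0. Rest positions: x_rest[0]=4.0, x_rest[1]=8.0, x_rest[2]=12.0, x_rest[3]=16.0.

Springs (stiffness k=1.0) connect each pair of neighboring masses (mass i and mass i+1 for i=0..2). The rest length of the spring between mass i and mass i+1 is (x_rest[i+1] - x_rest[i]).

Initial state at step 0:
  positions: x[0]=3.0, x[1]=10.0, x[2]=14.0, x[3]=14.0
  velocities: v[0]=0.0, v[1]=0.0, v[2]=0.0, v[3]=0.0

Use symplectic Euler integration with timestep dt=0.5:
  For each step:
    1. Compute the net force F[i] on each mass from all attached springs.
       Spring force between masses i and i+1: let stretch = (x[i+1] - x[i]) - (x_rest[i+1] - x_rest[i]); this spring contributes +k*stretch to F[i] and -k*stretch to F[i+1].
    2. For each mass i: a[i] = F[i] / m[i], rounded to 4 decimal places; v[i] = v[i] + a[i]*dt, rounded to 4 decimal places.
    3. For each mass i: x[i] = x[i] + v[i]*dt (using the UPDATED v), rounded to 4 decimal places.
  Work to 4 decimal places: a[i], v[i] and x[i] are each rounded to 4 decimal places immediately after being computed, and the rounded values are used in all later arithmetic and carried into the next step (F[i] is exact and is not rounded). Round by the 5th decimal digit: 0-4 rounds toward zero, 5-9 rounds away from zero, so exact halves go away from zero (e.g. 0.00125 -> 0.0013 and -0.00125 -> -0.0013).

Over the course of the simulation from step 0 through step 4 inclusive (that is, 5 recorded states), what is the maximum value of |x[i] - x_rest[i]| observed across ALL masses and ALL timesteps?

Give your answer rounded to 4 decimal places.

Step 0: x=[3.0000 10.0000 14.0000 14.0000] v=[0.0000 0.0000 0.0000 0.0000]
Step 1: x=[3.7500 9.2500 13.0000 15.0000] v=[1.5000 -1.5000 -2.0000 2.0000]
Step 2: x=[4.8750 8.0625 11.5625 16.5000] v=[2.2500 -2.3750 -2.8750 3.0000]
Step 3: x=[5.7969 6.9531 10.4844 17.7657] v=[1.8438 -2.2188 -2.1563 2.5313]
Step 4: x=[6.0079 6.4375 10.3438 18.2111] v=[0.4219 -1.0313 -0.2813 0.8907]
Max displacement = 2.2111

Answer: 2.2111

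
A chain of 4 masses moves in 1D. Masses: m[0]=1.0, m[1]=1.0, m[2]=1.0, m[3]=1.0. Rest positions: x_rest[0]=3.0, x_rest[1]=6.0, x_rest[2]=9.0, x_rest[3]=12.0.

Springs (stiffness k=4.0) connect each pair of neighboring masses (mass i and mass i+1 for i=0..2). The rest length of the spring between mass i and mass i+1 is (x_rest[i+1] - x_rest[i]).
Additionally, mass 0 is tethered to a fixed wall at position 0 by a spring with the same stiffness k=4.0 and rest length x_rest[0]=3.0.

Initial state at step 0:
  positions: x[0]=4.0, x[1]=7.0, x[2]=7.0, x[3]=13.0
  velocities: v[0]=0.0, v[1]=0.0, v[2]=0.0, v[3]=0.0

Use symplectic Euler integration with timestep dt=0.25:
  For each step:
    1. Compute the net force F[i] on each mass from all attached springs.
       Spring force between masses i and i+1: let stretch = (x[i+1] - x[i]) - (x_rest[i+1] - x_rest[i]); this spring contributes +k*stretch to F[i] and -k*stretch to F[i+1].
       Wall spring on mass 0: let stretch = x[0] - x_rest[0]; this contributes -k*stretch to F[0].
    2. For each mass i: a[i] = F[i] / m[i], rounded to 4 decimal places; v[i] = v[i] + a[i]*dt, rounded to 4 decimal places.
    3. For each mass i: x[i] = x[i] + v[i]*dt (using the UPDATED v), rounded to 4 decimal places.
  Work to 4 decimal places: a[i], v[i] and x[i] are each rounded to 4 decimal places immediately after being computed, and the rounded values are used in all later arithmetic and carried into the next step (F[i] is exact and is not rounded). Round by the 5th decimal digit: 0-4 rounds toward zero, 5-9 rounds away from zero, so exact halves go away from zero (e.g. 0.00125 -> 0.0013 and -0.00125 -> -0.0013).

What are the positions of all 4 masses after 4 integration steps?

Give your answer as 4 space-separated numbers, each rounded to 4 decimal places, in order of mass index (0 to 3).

Answer: 1.7227 5.9180 10.5469 11.3086

Derivation:
Step 0: x=[4.0000 7.0000 7.0000 13.0000] v=[0.0000 0.0000 0.0000 0.0000]
Step 1: x=[3.7500 6.2500 8.5000 12.2500] v=[-1.0000 -3.0000 6.0000 -3.0000]
Step 2: x=[3.1875 5.4375 10.3750 11.3125] v=[-2.2500 -3.2500 7.5000 -3.7500]
Step 3: x=[2.3906 5.2969 11.2500 10.8906] v=[-3.1875 -0.5625 3.5000 -1.6875]
Step 4: x=[1.7227 5.9180 10.5469 11.3086] v=[-2.6718 2.4843 -2.8125 1.6719]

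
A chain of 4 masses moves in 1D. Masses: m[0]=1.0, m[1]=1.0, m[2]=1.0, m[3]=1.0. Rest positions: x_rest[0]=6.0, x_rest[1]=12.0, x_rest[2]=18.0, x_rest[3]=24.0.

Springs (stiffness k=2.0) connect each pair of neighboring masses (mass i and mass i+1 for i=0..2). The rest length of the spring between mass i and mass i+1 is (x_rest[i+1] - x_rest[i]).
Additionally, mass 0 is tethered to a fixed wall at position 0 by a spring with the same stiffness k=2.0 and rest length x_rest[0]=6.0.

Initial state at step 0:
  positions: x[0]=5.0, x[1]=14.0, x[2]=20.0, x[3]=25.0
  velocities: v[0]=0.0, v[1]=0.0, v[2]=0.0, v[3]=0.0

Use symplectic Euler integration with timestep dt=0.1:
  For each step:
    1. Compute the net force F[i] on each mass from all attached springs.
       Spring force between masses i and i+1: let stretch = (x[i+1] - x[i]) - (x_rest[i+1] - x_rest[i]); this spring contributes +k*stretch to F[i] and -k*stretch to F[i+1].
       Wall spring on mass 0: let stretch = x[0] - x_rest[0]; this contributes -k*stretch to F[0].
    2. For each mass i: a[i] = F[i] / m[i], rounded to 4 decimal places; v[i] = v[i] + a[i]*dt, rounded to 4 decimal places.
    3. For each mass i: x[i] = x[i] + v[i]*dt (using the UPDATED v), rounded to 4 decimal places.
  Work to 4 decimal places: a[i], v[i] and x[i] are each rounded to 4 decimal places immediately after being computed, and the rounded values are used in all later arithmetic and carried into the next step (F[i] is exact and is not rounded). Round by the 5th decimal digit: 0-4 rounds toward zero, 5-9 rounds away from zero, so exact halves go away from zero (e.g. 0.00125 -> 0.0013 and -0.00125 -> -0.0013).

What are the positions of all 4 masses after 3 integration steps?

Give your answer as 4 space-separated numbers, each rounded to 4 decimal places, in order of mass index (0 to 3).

Step 0: x=[5.0000 14.0000 20.0000 25.0000] v=[0.0000 0.0000 0.0000 0.0000]
Step 1: x=[5.0800 13.9400 19.9800 25.0200] v=[0.8000 -0.6000 -0.2000 0.2000]
Step 2: x=[5.2356 13.8236 19.9400 25.0592] v=[1.5560 -1.1640 -0.4000 0.3920]
Step 3: x=[5.4583 13.6578 19.8801 25.1160] v=[2.2265 -1.6583 -0.5994 0.5682]

Answer: 5.4583 13.6578 19.8801 25.1160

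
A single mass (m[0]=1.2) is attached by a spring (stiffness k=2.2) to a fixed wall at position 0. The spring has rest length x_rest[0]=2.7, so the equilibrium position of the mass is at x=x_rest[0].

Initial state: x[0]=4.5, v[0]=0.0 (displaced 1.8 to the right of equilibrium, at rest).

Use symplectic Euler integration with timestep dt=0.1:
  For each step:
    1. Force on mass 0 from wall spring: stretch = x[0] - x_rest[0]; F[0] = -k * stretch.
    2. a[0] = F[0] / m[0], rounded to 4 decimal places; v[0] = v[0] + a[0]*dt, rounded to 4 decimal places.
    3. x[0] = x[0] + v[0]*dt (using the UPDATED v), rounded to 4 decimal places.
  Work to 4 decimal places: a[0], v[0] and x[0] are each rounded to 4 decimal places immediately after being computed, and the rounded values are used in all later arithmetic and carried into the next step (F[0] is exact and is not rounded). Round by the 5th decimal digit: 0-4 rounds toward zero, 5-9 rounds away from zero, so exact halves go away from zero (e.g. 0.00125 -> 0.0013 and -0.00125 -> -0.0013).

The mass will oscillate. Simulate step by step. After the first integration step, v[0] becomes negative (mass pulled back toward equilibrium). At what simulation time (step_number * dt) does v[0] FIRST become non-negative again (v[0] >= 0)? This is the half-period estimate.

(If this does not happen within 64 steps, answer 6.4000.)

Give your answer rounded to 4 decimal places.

Step 0: x=[4.5000] v=[0.0000]
Step 1: x=[4.4670] v=[-0.3300]
Step 2: x=[4.4016] v=[-0.6540]
Step 3: x=[4.3050] v=[-0.9660]
Step 4: x=[4.1790] v=[-1.2603]
Step 5: x=[4.0259] v=[-1.5315]
Step 6: x=[3.8484] v=[-1.7746]
Step 7: x=[3.6499] v=[-1.9851]
Step 8: x=[3.4340] v=[-2.1593]
Step 9: x=[3.2046] v=[-2.2939]
Step 10: x=[2.9660] v=[-2.3864]
Step 11: x=[2.7225] v=[-2.4352]
Step 12: x=[2.4786] v=[-2.4393]
Step 13: x=[2.2387] v=[-2.3987]
Step 14: x=[2.0073] v=[-2.3141]
Step 15: x=[1.7886] v=[-2.1871]
Step 16: x=[1.5866] v=[-2.0200]
Step 17: x=[1.4050] v=[-1.8159]
Step 18: x=[1.2472] v=[-1.5785]
Step 19: x=[1.1160] v=[-1.3122]
Step 20: x=[1.0138] v=[-1.0218]
Step 21: x=[0.9425] v=[-0.7127]
Step 22: x=[0.9035] v=[-0.3905]
Step 23: x=[0.8974] v=[-0.0611]
Step 24: x=[0.9243] v=[0.2694]
First v>=0 after going negative at step 24, time=2.4000

Answer: 2.4000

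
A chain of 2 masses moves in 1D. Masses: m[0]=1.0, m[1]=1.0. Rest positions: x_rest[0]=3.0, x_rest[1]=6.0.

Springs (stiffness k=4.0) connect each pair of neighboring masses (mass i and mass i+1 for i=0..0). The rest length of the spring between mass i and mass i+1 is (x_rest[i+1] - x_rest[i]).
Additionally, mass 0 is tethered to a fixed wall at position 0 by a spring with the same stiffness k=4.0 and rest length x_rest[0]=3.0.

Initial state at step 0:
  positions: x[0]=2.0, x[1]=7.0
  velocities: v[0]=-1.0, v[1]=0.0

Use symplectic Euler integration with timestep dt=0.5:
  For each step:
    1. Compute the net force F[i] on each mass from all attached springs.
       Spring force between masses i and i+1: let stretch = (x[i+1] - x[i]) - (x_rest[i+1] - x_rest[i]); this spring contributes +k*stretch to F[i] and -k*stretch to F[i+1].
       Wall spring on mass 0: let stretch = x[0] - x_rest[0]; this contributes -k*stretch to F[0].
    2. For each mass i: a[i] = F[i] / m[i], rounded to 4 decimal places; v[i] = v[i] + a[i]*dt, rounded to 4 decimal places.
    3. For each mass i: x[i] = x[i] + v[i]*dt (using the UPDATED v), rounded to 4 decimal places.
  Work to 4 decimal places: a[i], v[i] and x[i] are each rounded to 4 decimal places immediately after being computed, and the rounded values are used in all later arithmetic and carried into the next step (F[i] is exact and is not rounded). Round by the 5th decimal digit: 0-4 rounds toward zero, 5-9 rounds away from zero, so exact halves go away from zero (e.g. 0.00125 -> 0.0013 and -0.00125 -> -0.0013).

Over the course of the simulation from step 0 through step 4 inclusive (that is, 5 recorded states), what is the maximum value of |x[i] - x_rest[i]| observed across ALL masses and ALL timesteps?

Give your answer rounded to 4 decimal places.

Step 0: x=[2.0000 7.0000] v=[-1.0000 0.0000]
Step 1: x=[4.5000 5.0000] v=[5.0000 -4.0000]
Step 2: x=[3.0000 5.5000] v=[-3.0000 1.0000]
Step 3: x=[1.0000 6.5000] v=[-4.0000 2.0000]
Step 4: x=[3.5000 5.0000] v=[5.0000 -3.0000]
Max displacement = 2.0000

Answer: 2.0000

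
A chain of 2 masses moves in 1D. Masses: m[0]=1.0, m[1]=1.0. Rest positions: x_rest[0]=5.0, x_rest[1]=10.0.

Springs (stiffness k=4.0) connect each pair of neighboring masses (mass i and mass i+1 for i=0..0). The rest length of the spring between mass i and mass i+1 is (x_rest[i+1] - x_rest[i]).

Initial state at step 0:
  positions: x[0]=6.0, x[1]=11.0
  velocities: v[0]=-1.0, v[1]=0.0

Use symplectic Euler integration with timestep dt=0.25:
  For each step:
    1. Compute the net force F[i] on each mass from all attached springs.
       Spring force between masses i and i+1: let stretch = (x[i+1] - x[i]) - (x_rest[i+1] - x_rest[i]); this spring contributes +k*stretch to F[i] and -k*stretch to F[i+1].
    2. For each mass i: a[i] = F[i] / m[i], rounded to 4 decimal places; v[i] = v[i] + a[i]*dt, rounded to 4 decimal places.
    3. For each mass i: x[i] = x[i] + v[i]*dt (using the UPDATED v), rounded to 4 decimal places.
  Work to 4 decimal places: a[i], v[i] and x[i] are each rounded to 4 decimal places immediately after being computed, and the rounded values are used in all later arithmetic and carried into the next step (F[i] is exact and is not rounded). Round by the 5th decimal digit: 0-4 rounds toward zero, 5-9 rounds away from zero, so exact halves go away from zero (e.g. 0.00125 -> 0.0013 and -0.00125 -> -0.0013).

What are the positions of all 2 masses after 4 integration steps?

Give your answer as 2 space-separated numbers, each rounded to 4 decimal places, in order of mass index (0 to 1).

Answer: 5.4532 10.5469

Derivation:
Step 0: x=[6.0000 11.0000] v=[-1.0000 0.0000]
Step 1: x=[5.7500 11.0000] v=[-1.0000 0.0000]
Step 2: x=[5.5625 10.9375] v=[-0.7500 -0.2500]
Step 3: x=[5.4688 10.7813] v=[-0.3750 -0.6250]
Step 4: x=[5.4532 10.5469] v=[-0.0625 -0.9375]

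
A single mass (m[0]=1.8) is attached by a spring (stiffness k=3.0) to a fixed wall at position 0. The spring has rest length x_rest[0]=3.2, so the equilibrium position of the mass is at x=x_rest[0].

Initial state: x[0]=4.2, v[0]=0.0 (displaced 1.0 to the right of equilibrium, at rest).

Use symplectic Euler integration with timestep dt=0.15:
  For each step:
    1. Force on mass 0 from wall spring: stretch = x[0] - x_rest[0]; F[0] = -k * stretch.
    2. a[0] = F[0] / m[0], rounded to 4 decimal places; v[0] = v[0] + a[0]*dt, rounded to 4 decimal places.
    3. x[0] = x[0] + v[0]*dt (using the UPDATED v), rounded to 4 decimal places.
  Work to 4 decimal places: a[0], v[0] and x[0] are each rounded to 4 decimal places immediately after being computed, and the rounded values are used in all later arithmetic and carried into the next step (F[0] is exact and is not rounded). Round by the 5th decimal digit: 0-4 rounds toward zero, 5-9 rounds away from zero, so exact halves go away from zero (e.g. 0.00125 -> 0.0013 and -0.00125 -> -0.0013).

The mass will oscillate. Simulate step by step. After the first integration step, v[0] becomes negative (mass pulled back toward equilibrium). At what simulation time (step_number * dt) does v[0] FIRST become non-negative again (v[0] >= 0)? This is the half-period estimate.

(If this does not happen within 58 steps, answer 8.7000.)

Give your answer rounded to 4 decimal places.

Answer: 2.5500

Derivation:
Step 0: x=[4.2000] v=[0.0000]
Step 1: x=[4.1625] v=[-0.2500]
Step 2: x=[4.0889] v=[-0.4906]
Step 3: x=[3.9820] v=[-0.7128]
Step 4: x=[3.8458] v=[-0.9083]
Step 5: x=[3.6853] v=[-1.0697]
Step 6: x=[3.5067] v=[-1.1910]
Step 7: x=[3.3165] v=[-1.2677]
Step 8: x=[3.1220] v=[-1.2968]
Step 9: x=[2.9304] v=[-1.2773]
Step 10: x=[2.7489] v=[-1.2099]
Step 11: x=[2.5843] v=[-1.0971]
Step 12: x=[2.4428] v=[-0.9432]
Step 13: x=[2.3297] v=[-0.7539]
Step 14: x=[2.2493] v=[-0.5363]
Step 15: x=[2.2045] v=[-0.2986]
Step 16: x=[2.1970] v=[-0.0497]
Step 17: x=[2.2272] v=[0.2011]
First v>=0 after going negative at step 17, time=2.5500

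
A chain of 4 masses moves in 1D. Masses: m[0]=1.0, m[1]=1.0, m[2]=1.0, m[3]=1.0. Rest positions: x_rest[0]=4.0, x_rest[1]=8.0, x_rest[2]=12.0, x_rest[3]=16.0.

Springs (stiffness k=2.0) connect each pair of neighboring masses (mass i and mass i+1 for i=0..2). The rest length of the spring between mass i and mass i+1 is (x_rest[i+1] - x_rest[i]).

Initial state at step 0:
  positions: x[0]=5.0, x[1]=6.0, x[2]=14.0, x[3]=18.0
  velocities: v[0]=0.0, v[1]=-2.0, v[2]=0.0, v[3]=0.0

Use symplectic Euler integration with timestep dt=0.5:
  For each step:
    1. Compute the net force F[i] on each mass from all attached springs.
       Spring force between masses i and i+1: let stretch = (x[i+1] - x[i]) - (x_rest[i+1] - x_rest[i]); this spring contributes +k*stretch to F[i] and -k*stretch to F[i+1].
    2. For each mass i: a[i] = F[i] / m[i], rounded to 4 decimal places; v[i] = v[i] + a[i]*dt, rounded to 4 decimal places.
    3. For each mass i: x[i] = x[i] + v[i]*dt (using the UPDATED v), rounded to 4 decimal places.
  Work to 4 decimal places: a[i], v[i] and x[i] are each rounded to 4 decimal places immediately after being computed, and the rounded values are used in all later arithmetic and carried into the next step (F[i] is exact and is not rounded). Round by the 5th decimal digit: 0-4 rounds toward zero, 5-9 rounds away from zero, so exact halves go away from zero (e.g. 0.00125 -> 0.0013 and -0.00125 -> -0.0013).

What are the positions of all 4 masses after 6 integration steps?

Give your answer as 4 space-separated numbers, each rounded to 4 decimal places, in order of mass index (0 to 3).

Answer: 4.4375 8.6250 8.3750 15.5625

Derivation:
Step 0: x=[5.0000 6.0000 14.0000 18.0000] v=[0.0000 -2.0000 0.0000 0.0000]
Step 1: x=[3.5000 8.5000 12.0000 18.0000] v=[-3.0000 5.0000 -4.0000 0.0000]
Step 2: x=[2.5000 10.2500 11.2500 17.0000] v=[-2.0000 3.5000 -1.5000 -2.0000]
Step 3: x=[3.3750 8.6250 12.8750 15.1250] v=[1.7500 -3.2500 3.2500 -3.7500]
Step 4: x=[4.8750 6.5000 13.5000 14.1250] v=[3.0000 -4.2500 1.2500 -2.0000]
Step 5: x=[5.1875 7.0625 10.9375 14.8125] v=[0.6250 1.1250 -5.1250 1.3750]
Step 6: x=[4.4375 8.6250 8.3750 15.5625] v=[-1.5000 3.1250 -5.1250 1.5000]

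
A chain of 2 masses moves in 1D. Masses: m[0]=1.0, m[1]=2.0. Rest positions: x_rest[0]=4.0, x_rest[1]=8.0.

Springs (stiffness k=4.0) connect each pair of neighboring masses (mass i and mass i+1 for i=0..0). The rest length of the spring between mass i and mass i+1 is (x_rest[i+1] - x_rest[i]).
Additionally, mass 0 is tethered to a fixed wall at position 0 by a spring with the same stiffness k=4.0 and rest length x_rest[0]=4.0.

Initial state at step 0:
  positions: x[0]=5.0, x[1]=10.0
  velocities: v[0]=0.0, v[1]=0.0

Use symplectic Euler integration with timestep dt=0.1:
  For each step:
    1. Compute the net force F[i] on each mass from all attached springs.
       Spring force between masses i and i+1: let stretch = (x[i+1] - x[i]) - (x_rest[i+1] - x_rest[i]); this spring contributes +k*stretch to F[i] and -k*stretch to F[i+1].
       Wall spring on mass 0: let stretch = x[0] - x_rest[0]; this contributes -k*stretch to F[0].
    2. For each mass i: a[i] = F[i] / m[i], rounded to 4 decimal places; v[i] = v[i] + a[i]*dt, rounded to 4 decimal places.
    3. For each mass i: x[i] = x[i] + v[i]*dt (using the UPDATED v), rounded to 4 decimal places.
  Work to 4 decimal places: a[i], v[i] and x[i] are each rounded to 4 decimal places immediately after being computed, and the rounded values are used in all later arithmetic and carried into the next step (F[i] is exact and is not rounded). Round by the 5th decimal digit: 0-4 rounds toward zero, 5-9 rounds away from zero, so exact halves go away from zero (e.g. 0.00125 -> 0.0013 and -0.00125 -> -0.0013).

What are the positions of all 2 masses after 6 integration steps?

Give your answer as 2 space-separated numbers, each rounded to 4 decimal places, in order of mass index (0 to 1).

Step 0: x=[5.0000 10.0000] v=[0.0000 0.0000]
Step 1: x=[5.0000 9.9800] v=[0.0000 -0.2000]
Step 2: x=[4.9992 9.9404] v=[-0.0080 -0.3960]
Step 3: x=[4.9961 9.8820] v=[-0.0312 -0.5842]
Step 4: x=[4.9886 9.8059] v=[-0.0753 -0.7614]
Step 5: x=[4.9742 9.7134] v=[-0.1438 -0.9249]
Step 6: x=[4.9504 9.6061] v=[-0.2378 -1.0727]

Answer: 4.9504 9.6061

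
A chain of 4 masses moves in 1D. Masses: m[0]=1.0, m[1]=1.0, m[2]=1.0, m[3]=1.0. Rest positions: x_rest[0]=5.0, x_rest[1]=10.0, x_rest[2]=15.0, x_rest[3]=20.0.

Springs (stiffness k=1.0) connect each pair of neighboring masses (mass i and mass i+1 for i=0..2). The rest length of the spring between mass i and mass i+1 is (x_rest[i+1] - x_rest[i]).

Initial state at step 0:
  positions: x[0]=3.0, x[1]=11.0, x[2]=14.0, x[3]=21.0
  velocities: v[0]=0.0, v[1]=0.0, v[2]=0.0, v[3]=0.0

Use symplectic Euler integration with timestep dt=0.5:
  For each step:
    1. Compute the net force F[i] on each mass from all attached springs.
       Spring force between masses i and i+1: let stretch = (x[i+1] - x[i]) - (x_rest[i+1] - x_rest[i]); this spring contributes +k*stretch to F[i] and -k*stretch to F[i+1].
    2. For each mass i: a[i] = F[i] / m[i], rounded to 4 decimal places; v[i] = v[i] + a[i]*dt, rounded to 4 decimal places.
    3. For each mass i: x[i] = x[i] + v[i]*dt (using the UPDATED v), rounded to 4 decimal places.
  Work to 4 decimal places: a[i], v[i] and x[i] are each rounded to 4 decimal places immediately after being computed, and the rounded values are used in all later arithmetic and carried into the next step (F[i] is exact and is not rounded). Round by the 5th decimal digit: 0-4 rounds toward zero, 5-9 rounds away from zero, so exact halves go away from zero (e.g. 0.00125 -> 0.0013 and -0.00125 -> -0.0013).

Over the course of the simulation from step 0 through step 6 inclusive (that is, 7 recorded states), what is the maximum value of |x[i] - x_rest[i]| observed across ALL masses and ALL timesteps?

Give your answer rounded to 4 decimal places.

Step 0: x=[3.0000 11.0000 14.0000 21.0000] v=[0.0000 0.0000 0.0000 0.0000]
Step 1: x=[3.7500 9.7500 15.0000 20.5000] v=[1.5000 -2.5000 2.0000 -1.0000]
Step 2: x=[4.7500 8.3125 16.0625 19.8750] v=[2.0000 -2.8750 2.1250 -1.2500]
Step 3: x=[5.3907 7.9219 16.1407 19.5469] v=[1.2813 -0.7813 0.1563 -0.6563]
Step 4: x=[5.4142 8.9532 15.0157 19.6172] v=[0.0469 2.0625 -2.2500 0.1406]
Step 5: x=[5.0724 10.6154 13.5255 19.7872] v=[-0.6836 3.3243 -2.9805 0.3399]
Step 6: x=[4.8664 11.6194 12.8732 19.6417] v=[-0.4121 2.0079 -1.3047 -0.2910]
Max displacement = 2.1268

Answer: 2.1268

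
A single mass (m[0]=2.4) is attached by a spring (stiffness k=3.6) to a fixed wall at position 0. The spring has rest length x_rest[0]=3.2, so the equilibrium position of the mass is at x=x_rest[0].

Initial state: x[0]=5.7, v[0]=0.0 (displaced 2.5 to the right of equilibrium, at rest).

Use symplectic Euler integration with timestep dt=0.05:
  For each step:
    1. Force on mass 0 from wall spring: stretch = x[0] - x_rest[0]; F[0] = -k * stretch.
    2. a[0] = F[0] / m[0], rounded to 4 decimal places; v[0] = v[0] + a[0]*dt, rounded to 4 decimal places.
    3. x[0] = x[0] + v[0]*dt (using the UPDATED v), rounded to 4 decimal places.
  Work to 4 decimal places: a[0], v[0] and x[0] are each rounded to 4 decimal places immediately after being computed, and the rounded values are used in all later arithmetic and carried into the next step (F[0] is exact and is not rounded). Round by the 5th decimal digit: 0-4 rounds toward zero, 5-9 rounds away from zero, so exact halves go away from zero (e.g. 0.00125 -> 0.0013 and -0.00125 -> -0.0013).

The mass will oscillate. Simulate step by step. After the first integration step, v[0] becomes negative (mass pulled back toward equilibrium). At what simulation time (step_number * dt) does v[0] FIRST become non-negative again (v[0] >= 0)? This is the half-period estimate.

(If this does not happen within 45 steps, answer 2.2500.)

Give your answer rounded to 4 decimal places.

Step 0: x=[5.7000] v=[0.0000]
Step 1: x=[5.6906] v=[-0.1875]
Step 2: x=[5.6719] v=[-0.3743]
Step 3: x=[5.6439] v=[-0.5597]
Step 4: x=[5.6068] v=[-0.7430]
Step 5: x=[5.5606] v=[-0.9235]
Step 6: x=[5.5056] v=[-1.1005]
Step 7: x=[5.4419] v=[-1.2734]
Step 8: x=[5.3698] v=[-1.4415]
Step 9: x=[5.2896] v=[-1.6042]
Step 10: x=[5.2016] v=[-1.7609]
Step 11: x=[5.1061] v=[-1.9110]
Step 12: x=[5.0034] v=[-2.0540]
Step 13: x=[4.8939] v=[-2.1893]
Step 14: x=[4.7781] v=[-2.3163]
Step 15: x=[4.6564] v=[-2.4347]
Step 16: x=[4.5292] v=[-2.5439]
Step 17: x=[4.3970] v=[-2.6436]
Step 18: x=[4.2603] v=[-2.7334]
Step 19: x=[4.1197] v=[-2.8129]
Step 20: x=[3.9756] v=[-2.8819]
Step 21: x=[3.8286] v=[-2.9401]
Step 22: x=[3.6792] v=[-2.9872]
Step 23: x=[3.5280] v=[-3.0231]
Step 24: x=[3.3756] v=[-3.0477]
Step 25: x=[3.2226] v=[-3.0609]
Step 26: x=[3.0695] v=[-3.0626]
Step 27: x=[2.9169] v=[-3.0528]
Step 28: x=[2.7653] v=[-3.0316]
Step 29: x=[2.6154] v=[-2.9990]
Step 30: x=[2.4676] v=[-2.9552]
Step 31: x=[2.3226] v=[-2.9003]
Step 32: x=[2.1809] v=[-2.8345]
Step 33: x=[2.0430] v=[-2.7581]
Step 34: x=[1.9094] v=[-2.6713]
Step 35: x=[1.7807] v=[-2.5745]
Step 36: x=[1.6573] v=[-2.4681]
Step 37: x=[1.5397] v=[-2.3524]
Step 38: x=[1.4283] v=[-2.2279]
Step 39: x=[1.3236] v=[-2.0950]
Step 40: x=[1.2259] v=[-1.9543]
Step 41: x=[1.1356] v=[-1.8062]
Step 42: x=[1.0530] v=[-1.6514]
Step 43: x=[0.9785] v=[-1.4904]
Step 44: x=[0.9123] v=[-1.3238]
Step 45: x=[0.8547] v=[-1.1522]
v[0] did not become non-negative within 45 steps; using fallback time=2.2500

Answer: 2.2500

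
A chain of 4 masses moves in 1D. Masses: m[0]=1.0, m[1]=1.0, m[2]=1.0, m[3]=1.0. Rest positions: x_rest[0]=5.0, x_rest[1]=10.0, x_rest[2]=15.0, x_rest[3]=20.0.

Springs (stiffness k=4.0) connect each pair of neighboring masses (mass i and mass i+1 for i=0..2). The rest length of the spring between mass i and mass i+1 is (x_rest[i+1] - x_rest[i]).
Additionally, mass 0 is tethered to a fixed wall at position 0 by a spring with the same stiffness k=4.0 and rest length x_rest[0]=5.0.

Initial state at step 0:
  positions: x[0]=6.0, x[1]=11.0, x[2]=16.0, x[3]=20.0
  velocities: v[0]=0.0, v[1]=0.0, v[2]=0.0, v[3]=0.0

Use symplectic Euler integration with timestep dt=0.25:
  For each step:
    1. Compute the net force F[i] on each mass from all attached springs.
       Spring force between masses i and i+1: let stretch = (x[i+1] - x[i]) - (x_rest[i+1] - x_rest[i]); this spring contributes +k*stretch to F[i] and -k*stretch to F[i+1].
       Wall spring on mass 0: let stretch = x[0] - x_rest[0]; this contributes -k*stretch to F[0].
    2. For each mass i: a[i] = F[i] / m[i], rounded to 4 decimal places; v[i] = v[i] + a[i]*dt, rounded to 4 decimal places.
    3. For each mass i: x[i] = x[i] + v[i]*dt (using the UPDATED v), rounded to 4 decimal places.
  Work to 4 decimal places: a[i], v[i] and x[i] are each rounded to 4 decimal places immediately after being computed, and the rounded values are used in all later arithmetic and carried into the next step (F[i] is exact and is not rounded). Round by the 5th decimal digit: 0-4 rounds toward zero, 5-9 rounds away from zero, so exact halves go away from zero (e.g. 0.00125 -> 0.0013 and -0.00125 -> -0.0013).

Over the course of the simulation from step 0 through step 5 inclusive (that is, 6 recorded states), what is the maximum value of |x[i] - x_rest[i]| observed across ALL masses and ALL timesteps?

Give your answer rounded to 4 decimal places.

Step 0: x=[6.0000 11.0000 16.0000 20.0000] v=[0.0000 0.0000 0.0000 0.0000]
Step 1: x=[5.7500 11.0000 15.7500 20.2500] v=[-1.0000 0.0000 -1.0000 1.0000]
Step 2: x=[5.3750 10.8750 15.4375 20.6250] v=[-1.5000 -0.5000 -1.2500 1.5000]
Step 3: x=[5.0313 10.5156 15.2813 20.9531] v=[-1.3750 -1.4375 -0.6250 1.3125]
Step 4: x=[4.8008 9.9766 15.3516 21.1133] v=[-0.9220 -2.1561 0.2811 0.6407]
Step 5: x=[4.6641 9.4874 15.5186 21.0831] v=[-0.5470 -1.9569 0.6678 -0.1210]
Max displacement = 1.1133

Answer: 1.1133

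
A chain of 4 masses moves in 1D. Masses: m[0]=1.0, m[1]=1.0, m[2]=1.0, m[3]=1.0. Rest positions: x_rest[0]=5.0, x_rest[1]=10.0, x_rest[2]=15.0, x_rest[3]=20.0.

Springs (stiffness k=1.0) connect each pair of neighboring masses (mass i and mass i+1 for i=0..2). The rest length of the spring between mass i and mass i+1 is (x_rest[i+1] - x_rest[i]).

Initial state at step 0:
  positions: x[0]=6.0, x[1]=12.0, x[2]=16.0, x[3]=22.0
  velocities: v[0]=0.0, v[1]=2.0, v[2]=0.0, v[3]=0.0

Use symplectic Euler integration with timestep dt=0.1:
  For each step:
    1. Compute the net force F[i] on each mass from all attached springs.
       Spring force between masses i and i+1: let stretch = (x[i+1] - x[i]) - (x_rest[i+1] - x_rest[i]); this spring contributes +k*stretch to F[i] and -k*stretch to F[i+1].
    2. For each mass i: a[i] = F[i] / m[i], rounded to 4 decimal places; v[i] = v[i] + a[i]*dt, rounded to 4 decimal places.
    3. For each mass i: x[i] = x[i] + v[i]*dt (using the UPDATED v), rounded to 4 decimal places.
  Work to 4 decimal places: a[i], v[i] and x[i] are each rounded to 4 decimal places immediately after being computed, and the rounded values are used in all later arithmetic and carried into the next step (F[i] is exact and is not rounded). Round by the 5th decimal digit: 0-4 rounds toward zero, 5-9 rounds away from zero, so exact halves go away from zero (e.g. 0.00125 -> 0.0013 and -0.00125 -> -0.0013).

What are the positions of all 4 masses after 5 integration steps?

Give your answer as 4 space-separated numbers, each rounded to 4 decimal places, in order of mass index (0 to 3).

Answer: 6.1786 12.6464 16.3144 21.8606

Derivation:
Step 0: x=[6.0000 12.0000 16.0000 22.0000] v=[0.0000 2.0000 0.0000 0.0000]
Step 1: x=[6.0100 12.1800 16.0200 21.9900] v=[0.1000 1.8000 0.2000 -0.1000]
Step 2: x=[6.0317 12.3367 16.0613 21.9703] v=[0.2170 1.5670 0.4130 -0.1970]
Step 3: x=[6.0665 12.4676 16.1244 21.9415] v=[0.3475 1.3090 0.6314 -0.2879]
Step 4: x=[6.1153 12.5711 16.2091 21.9045] v=[0.4876 1.0346 0.8474 -0.3696]
Step 5: x=[6.1786 12.6464 16.3144 21.8606] v=[0.6332 0.7528 1.0531 -0.4391]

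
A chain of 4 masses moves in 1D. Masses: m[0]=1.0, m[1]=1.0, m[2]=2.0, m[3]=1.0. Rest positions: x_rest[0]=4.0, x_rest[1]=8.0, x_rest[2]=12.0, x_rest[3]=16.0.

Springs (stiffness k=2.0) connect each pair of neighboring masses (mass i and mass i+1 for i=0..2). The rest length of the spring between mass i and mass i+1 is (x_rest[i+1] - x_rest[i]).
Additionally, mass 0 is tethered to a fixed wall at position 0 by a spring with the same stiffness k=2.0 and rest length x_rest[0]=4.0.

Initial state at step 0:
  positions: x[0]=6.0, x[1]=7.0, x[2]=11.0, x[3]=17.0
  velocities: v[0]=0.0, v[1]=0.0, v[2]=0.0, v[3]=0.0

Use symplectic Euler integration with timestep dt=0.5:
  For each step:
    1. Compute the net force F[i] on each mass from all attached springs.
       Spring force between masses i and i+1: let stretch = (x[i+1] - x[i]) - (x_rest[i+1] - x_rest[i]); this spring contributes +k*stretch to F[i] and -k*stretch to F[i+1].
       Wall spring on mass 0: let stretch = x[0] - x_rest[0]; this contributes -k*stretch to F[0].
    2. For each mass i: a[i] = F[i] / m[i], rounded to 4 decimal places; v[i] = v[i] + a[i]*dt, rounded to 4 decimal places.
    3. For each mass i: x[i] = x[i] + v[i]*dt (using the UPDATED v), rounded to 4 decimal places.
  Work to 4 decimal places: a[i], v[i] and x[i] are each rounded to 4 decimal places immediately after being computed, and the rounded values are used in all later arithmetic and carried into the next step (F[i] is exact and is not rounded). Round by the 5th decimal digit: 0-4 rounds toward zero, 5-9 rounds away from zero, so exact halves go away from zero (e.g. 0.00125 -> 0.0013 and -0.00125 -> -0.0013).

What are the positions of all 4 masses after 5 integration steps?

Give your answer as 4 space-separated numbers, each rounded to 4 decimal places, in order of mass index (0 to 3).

Answer: 5.2500 7.5626 11.3047 16.8126

Derivation:
Step 0: x=[6.0000 7.0000 11.0000 17.0000] v=[0.0000 0.0000 0.0000 0.0000]
Step 1: x=[3.5000 8.5000 11.5000 16.0000] v=[-5.0000 3.0000 1.0000 -2.0000]
Step 2: x=[1.7500 9.0000 12.3750 14.7500] v=[-3.5000 1.0000 1.7500 -2.5000]
Step 3: x=[2.7500 7.5625 13.0000 14.3125] v=[2.0000 -2.8750 1.2500 -0.8750]
Step 4: x=[4.7813 6.4375 12.5938 15.2188] v=[4.0625 -2.2500 -0.8125 1.8125]
Step 5: x=[5.2500 7.5626 11.3047 16.8126] v=[0.9374 2.2501 -2.5782 3.1875]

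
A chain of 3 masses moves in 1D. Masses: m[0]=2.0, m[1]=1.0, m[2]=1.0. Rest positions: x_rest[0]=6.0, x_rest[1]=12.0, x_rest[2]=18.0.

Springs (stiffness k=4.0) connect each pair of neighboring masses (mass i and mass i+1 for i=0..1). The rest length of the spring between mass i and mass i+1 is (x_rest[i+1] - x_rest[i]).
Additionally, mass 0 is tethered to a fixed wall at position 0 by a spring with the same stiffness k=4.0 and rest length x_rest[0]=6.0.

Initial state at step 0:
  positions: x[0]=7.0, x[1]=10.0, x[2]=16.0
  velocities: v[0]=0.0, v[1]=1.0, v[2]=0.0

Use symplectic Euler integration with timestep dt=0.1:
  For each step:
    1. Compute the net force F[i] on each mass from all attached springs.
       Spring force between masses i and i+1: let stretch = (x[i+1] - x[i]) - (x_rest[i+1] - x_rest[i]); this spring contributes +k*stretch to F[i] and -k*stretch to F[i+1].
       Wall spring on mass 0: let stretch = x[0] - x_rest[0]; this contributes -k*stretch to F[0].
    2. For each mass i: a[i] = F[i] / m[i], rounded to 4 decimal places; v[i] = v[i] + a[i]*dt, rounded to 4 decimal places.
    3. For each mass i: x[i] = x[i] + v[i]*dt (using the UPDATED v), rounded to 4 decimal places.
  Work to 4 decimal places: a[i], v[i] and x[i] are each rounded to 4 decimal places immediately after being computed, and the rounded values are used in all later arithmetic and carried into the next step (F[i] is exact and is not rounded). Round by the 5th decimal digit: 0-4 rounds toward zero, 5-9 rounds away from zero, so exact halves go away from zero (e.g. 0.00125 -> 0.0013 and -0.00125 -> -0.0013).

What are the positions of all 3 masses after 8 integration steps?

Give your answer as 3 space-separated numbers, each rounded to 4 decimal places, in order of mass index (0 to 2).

Answer: 5.2124 12.5413 16.9542

Derivation:
Step 0: x=[7.0000 10.0000 16.0000] v=[0.0000 1.0000 0.0000]
Step 1: x=[6.9200 10.2200 16.0000] v=[-0.8000 2.2000 0.0000]
Step 2: x=[6.7676 10.5392 16.0088] v=[-1.5240 3.1920 0.0880]
Step 3: x=[6.5553 10.9263 16.0388] v=[-2.1232 3.8712 0.3002]
Step 4: x=[6.2993 11.3431 16.1043] v=[-2.5601 4.1678 0.6552]
Step 5: x=[6.0182 11.7486 16.2194] v=[-2.8112 4.0548 1.1507]
Step 6: x=[5.7313 12.1037 16.3956] v=[-2.8688 3.5510 1.7624]
Step 7: x=[5.4572 12.3756 16.6402] v=[-2.7406 2.7188 2.4456]
Step 8: x=[5.2124 12.5413 16.9542] v=[-2.4484 1.6573 3.1398]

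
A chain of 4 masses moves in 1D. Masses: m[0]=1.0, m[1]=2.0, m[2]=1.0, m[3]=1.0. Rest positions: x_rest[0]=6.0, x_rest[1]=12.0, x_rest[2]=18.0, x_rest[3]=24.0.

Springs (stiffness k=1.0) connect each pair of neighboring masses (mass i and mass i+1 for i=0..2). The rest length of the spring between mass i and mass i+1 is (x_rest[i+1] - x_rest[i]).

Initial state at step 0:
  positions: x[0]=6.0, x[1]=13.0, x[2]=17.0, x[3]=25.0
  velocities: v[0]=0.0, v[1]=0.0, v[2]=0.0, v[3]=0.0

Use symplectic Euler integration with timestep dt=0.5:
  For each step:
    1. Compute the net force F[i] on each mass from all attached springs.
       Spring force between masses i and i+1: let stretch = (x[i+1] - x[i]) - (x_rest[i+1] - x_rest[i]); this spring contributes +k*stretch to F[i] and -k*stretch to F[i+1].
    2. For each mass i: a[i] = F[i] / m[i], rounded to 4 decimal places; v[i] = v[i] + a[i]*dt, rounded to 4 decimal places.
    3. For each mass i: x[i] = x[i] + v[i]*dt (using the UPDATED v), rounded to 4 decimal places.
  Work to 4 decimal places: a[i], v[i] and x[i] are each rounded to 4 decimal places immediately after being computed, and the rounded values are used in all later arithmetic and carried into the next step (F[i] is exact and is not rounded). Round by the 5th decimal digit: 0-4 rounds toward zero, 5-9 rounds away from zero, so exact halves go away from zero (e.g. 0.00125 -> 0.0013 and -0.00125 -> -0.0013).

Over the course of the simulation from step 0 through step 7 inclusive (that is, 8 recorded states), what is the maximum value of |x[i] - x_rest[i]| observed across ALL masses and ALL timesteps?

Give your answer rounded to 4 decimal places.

Answer: 1.9219

Derivation:
Step 0: x=[6.0000 13.0000 17.0000 25.0000] v=[0.0000 0.0000 0.0000 0.0000]
Step 1: x=[6.2500 12.6250 18.0000 24.5000] v=[0.5000 -0.7500 2.0000 -1.0000]
Step 2: x=[6.5938 12.1250 19.2813 23.8750] v=[0.6875 -1.0000 2.5625 -1.2500]
Step 3: x=[6.8204 11.8282 19.9219 23.6016] v=[0.4531 -0.5937 1.2812 -0.5469]
Step 4: x=[6.7989 11.9171 19.4590 23.9083] v=[-0.0430 0.1778 -0.9258 0.6133]
Step 5: x=[6.5570 12.3090 18.2230 24.6027] v=[-0.4839 0.7838 -2.4721 1.3887]
Step 6: x=[6.2531 12.7212 17.1034 25.2022] v=[-0.6079 0.8243 -2.2393 1.1989]
Step 7: x=[6.0662 12.8726 16.9129 25.2770] v=[-0.3739 0.3028 -0.3810 0.1495]
Max displacement = 1.9219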